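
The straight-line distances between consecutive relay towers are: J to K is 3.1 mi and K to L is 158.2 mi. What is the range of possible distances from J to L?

155.1 ≤ JL ≤ 161.3 mi

By the triangle inequality, |3.1 − 158.2| ≤ JL ≤ 3.1 + 158.2.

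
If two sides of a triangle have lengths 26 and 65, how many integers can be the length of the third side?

51

The third side lies in the open interval (39, 91).
Integers from 40 to 90 inclusive: 90 − 40 + 1 = 51.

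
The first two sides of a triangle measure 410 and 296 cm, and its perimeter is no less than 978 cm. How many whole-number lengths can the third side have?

434

Triangle inequality: 114 < x < 706. Perimeter ≥ 978 gives x ≥ 978 − 410 − 296 = 272.
So 272 ≤ x < 706; integers 272 through 705: 434 values.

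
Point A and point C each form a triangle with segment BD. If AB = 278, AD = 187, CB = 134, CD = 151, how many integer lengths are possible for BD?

193

From triangle ABD: 91 < BD < 465.
From triangle CBD: 17 < BD < 285.
Intersection: 91 < BD < 285, so integers 92 through 284: 193 values.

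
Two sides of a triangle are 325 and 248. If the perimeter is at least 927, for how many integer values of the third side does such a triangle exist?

219

Triangle inequality: 77 < x < 573. Perimeter ≥ 927 gives x ≥ 927 − 325 − 248 = 354.
So 354 ≤ x < 573; integers 354 through 572: 219 values.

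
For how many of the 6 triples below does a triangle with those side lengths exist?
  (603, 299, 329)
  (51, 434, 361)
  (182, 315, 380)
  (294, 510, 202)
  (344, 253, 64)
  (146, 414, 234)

2

(299,329,603): 299+329 > 603 → valid
(51,361,434): 51+361 ≤ 434 → not valid
(182,315,380): 182+315 > 380 → valid
(202,294,510): 202+294 ≤ 510 → not valid
(64,253,344): 64+253 ≤ 344 → not valid
(146,234,414): 146+234 ≤ 414 → not valid
2 of the 6 triples form a triangle.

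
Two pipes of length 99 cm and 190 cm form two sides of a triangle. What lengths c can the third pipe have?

91 < c < 289 (cm)

By the triangle inequality, c must be less than 99 + 190 = 289 and greater than |99 − 190| = 91.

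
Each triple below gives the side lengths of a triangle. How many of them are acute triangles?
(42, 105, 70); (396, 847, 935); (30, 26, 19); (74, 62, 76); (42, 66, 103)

(42,105,70): 42²+70² = 6664 < 11025 = 105² → obtuse
(396,847,935): 396²+847² = 874225 = 935² → right
(30,26,19): 19²+26² = 1037 > 900 = 30² → acute
(74,62,76): 62²+74² = 9320 > 5776 = 76² → acute
(42,66,103): 42²+66² = 6120 < 10609 = 103² → obtuse
2 of the 5 are acute.

2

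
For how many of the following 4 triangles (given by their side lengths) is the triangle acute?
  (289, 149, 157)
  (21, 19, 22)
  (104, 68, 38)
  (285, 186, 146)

(289,149,157): 149²+157² = 46850 < 83521 = 289² → obtuse
(21,19,22): 19²+21² = 802 > 484 = 22² → acute
(104,68,38): 38²+68² = 6068 < 10816 = 104² → obtuse
(285,186,146): 146²+186² = 55912 < 81225 = 285² → obtuse
1 of the 4 is acute.

1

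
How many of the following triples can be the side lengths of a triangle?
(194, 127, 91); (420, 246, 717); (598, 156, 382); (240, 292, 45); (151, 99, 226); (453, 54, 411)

(91,127,194): 91+127 > 194 → valid
(246,420,717): 246+420 ≤ 717 → not valid
(156,382,598): 156+382 ≤ 598 → not valid
(45,240,292): 45+240 ≤ 292 → not valid
(99,151,226): 99+151 > 226 → valid
(54,411,453): 54+411 > 453 → valid
3 of the 6 triples form a triangle.

3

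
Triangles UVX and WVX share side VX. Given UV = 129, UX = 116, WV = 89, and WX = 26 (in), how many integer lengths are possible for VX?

51

From triangle UVX: 13 < VX < 245.
From triangle WVX: 63 < VX < 115.
Intersection: 63 < VX < 115, so integers 64 through 114: 51 values.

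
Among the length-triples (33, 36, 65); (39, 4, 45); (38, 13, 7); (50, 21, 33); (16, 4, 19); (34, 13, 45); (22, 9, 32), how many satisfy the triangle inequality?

4

(33,36,65): 33+36 > 65 → valid
(4,39,45): 4+39 ≤ 45 → not valid
(7,13,38): 7+13 ≤ 38 → not valid
(21,33,50): 21+33 > 50 → valid
(4,16,19): 4+16 > 19 → valid
(13,34,45): 13+34 > 45 → valid
(9,22,32): 9+22 ≤ 32 → not valid
4 of the 7 triples form a triangle.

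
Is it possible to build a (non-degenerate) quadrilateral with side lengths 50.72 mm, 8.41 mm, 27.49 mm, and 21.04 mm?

Yes

A quadrilateral exists iff every side is shorter than the sum of the others — equivalently, the longest side is less than the sum of the rest.
Longest side 50.72 < 56.94 (sum of the remaining 3), so yes.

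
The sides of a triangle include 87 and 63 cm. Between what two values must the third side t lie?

By the triangle inequality, t must be less than 87 + 63 = 150 and greater than |87 − 63| = 24.

24 < t < 150 (cm)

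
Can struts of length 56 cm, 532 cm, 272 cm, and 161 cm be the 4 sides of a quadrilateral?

No

For a quadrilateral, each side must be shorter than the sum of the others.
Here the longest side is 532, but the remaining 3 sides sum to only 489.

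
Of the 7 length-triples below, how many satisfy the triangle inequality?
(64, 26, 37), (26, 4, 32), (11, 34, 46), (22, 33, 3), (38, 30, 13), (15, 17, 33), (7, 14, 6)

(26,37,64): 26+37 ≤ 64 → not valid
(4,26,32): 4+26 ≤ 32 → not valid
(11,34,46): 11+34 ≤ 46 → not valid
(3,22,33): 3+22 ≤ 33 → not valid
(13,30,38): 13+30 > 38 → valid
(15,17,33): 15+17 ≤ 33 → not valid
(6,7,14): 6+7 ≤ 14 → not valid
1 of the 7 triples forms a triangle.

1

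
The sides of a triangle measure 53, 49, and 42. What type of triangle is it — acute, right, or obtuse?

acute

Compare the square of the longest side to the sum of squares of the other two: 42² + 49² = 4165 > 2809 = 53².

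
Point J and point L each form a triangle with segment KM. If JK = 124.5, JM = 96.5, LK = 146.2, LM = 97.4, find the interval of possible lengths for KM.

48.8 < KM < 221.0

From triangle JKM: |124.5 − 96.5| < KM < 124.5 + 96.5, i.e. 28.0 < KM < 221.0.
From triangle LKM: 48.8 < KM < 243.6.
Both must hold, so KM lies in the intersection.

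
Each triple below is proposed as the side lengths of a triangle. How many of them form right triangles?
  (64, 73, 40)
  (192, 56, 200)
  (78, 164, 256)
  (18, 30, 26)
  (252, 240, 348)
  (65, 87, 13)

2

(64,73,40): 40²+64² = 5696 > 5329 = 73² → acute
(192,56,200): 56²+192² = 40000 = 200² → right
(78,164,256): 78+164 ≤ 256, not a triangle
(18,30,26): 18²+26² = 1000 > 900 = 30² → acute
(252,240,348): 240²+252² = 121104 = 348² → right
(65,87,13): 13+65 ≤ 87, not a triangle
2 of the 6 are right.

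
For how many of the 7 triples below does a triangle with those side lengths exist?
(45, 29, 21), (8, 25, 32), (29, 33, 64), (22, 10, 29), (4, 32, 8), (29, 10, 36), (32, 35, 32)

(21,29,45): 21+29 > 45 → valid
(8,25,32): 8+25 > 32 → valid
(29,33,64): 29+33 ≤ 64 → not valid
(10,22,29): 10+22 > 29 → valid
(4,8,32): 4+8 ≤ 32 → not valid
(10,29,36): 10+29 > 36 → valid
(32,32,35): 32+32 > 35 → valid
5 of the 7 triples form a triangle.

5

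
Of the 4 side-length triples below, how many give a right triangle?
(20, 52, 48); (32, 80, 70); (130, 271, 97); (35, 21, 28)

(20,52,48): 20²+48² = 2704 = 52² → right
(32,80,70): 32²+70² = 5924 < 6400 = 80² → obtuse
(130,271,97): 97+130 ≤ 271, not a triangle
(35,21,28): 21²+28² = 1225 = 35² → right
2 of the 4 are right.

2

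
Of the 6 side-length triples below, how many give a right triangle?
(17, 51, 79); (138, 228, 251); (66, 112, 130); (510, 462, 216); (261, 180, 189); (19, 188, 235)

(17,51,79): 17+51 ≤ 79, not a triangle
(138,228,251): 138²+228² = 71028 > 63001 = 251² → acute
(66,112,130): 66²+112² = 16900 = 130² → right
(510,462,216): 216²+462² = 260100 = 510² → right
(261,180,189): 180²+189² = 68121 = 261² → right
(19,188,235): 19+188 ≤ 235, not a triangle
3 of the 6 are right.

3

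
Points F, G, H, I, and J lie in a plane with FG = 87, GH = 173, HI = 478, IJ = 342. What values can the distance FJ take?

The maximum is all hops collinear in one direction: 87 + 173 + 478 + 342 = 1080.
The longest hop is 478; the others sum to 602. Since 478 ≤ 602, the path can fold back on itself completely, so the minimum distance is 0.

0 ≤ FJ ≤ 1080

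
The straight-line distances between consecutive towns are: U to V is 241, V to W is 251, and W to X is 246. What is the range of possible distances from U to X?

0 ≤ UX ≤ 738

The maximum is all hops collinear in one direction: 241 + 251 + 246 = 738.
The longest hop is 251; the others sum to 487. Since 251 ≤ 487, the path can fold back on itself completely, so the minimum distance is 0.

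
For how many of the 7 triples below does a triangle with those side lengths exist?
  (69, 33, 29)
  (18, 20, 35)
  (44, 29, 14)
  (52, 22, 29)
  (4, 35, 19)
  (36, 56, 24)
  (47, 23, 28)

(29,33,69): 29+33 ≤ 69 → not valid
(18,20,35): 18+20 > 35 → valid
(14,29,44): 14+29 ≤ 44 → not valid
(22,29,52): 22+29 ≤ 52 → not valid
(4,19,35): 4+19 ≤ 35 → not valid
(24,36,56): 24+36 > 56 → valid
(23,28,47): 23+28 > 47 → valid
3 of the 7 triples form a triangle.

3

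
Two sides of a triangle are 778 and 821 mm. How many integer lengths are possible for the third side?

1555

The third side lies in the open interval (43, 1599).
Integers from 44 to 1598 inclusive: 1598 − 44 + 1 = 1555.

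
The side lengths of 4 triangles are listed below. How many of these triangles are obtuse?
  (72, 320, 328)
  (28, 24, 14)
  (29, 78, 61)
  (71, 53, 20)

(72,320,328): 72²+320² = 107584 = 328² → right
(28,24,14): 14²+24² = 772 < 784 = 28² → obtuse
(29,78,61): 29²+61² = 4562 < 6084 = 78² → obtuse
(71,53,20): 20²+53² = 3209 < 5041 = 71² → obtuse
3 of the 4 are obtuse.

3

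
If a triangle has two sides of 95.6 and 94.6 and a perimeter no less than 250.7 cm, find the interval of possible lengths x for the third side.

Triangle inequality alone gives 1.0 < x < 190.2.
The perimeter condition gives x ≥ 250.7 − 95.6 − 94.6 = 60.5.
Intersecting the two: 60.5 ≤ x < 190.2.

60.5 ≤ x < 190.2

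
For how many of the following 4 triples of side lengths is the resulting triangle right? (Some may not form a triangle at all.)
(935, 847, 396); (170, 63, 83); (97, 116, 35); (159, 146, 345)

(935,847,396): 396²+847² = 874225 = 935² → right
(170,63,83): 63+83 ≤ 170, not a triangle
(97,116,35): 35²+97² = 10634 < 13456 = 116² → obtuse
(159,146,345): 146+159 ≤ 345, not a triangle
1 of the 4 is right.

1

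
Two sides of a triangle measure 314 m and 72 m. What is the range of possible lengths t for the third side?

242 < t < 386

By the triangle inequality, t must be less than 314 + 72 = 386 and greater than |314 − 72| = 242.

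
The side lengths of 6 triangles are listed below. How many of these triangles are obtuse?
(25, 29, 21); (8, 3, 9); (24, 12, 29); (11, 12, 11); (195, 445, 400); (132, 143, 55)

(25,29,21): 21²+25² = 1066 > 841 = 29² → acute
(8,3,9): 3²+8² = 73 < 81 = 9² → obtuse
(24,12,29): 12²+24² = 720 < 841 = 29² → obtuse
(11,12,11): 11²+11² = 242 > 144 = 12² → acute
(195,445,400): 195²+400² = 198025 = 445² → right
(132,143,55): 55²+132² = 20449 = 143² → right
2 of the 6 are obtuse.

2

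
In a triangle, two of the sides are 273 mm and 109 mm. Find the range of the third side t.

By the triangle inequality, t must be less than 273 + 109 = 382 and greater than |273 − 109| = 164.

164 < t < 382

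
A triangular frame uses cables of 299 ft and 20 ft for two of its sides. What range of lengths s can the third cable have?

By the triangle inequality, s must be less than 299 + 20 = 319 and greater than |299 − 20| = 279.

279 < s < 319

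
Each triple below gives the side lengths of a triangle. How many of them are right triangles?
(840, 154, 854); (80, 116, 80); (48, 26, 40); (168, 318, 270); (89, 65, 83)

(840,154,854): 154²+840² = 729316 = 854² → right
(80,116,80): 80²+80² = 12800 < 13456 = 116² → obtuse
(48,26,40): 26²+40² = 2276 < 2304 = 48² → obtuse
(168,318,270): 168²+270² = 101124 = 318² → right
(89,65,83): 65²+83² = 11114 > 7921 = 89² → acute
2 of the 5 are right.

2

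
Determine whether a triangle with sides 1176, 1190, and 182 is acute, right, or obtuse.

Compare the square of the longest side to the sum of squares of the other two: 182² + 1176² = 1416100 = 1190².

right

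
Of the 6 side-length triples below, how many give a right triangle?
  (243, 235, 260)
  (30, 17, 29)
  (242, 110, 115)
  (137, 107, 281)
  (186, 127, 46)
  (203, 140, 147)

1

(243,235,260): 235²+243² = 114274 > 67600 = 260² → acute
(30,17,29): 17²+29² = 1130 > 900 = 30² → acute
(242,110,115): 110+115 ≤ 242, not a triangle
(137,107,281): 107+137 ≤ 281, not a triangle
(186,127,46): 46+127 ≤ 186, not a triangle
(203,140,147): 140²+147² = 41209 = 203² → right
1 of the 6 is right.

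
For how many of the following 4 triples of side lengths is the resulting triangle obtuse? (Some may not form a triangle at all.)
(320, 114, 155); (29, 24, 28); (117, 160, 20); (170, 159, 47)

(320,114,155): 114+155 ≤ 320, not a triangle
(29,24,28): 24²+28² = 1360 > 841 = 29² → acute
(117,160,20): 20+117 ≤ 160, not a triangle
(170,159,47): 47²+159² = 27490 < 28900 = 170² → obtuse
1 of the 4 is obtuse.

1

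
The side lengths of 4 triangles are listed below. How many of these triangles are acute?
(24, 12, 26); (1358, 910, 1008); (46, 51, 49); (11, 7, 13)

(24,12,26): 12²+24² = 720 > 676 = 26² → acute
(1358,910,1008): 910²+1008² = 1844164 = 1358² → right
(46,51,49): 46²+49² = 4517 > 2601 = 51² → acute
(11,7,13): 7²+11² = 170 > 169 = 13² → acute
3 of the 4 are acute.

3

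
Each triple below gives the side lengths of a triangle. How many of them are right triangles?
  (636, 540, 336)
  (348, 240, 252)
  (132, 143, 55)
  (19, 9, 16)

(636,540,336): 336²+540² = 404496 = 636² → right
(348,240,252): 240²+252² = 121104 = 348² → right
(132,143,55): 55²+132² = 20449 = 143² → right
(19,9,16): 9²+16² = 337 < 361 = 19² → obtuse
3 of the 4 are right.

3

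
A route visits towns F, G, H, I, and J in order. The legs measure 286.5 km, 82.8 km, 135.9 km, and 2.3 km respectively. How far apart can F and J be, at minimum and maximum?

65.5 ≤ FJ ≤ 507.5 km

The maximum is all hops collinear in one direction: 286.5 + 82.8 + 135.9 + 2.3 = 507.5.
The longest hop is 286.5; the others sum to 221.0. Folding the others back against it leaves at least 286.5 − 221.0 = 65.5.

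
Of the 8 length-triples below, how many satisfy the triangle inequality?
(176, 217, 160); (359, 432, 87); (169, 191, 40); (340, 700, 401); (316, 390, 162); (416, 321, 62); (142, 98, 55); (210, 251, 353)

7

(160,176,217): 160+176 > 217 → valid
(87,359,432): 87+359 > 432 → valid
(40,169,191): 40+169 > 191 → valid
(340,401,700): 340+401 > 700 → valid
(162,316,390): 162+316 > 390 → valid
(62,321,416): 62+321 ≤ 416 → not valid
(55,98,142): 55+98 > 142 → valid
(210,251,353): 210+251 > 353 → valid
7 of the 8 triples form a triangle.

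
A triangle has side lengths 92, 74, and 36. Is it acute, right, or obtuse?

Compare the square of the longest side to the sum of squares of the other two: 36² + 74² = 6772 < 8464 = 92².

obtuse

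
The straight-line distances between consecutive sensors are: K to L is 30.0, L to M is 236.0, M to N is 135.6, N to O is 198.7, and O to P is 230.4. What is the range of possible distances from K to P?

0 ≤ KP ≤ 830.7

The maximum is all hops collinear in one direction: 30.0 + 236.0 + 135.6 + 198.7 + 230.4 = 830.7.
The longest hop is 236.0; the others sum to 594.7. Since 236.0 ≤ 594.7, the path can fold back on itself completely, so the minimum distance is 0.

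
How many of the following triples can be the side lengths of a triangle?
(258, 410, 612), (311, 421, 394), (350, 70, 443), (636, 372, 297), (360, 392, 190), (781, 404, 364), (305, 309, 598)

5

(258,410,612): 258+410 > 612 → valid
(311,394,421): 311+394 > 421 → valid
(70,350,443): 70+350 ≤ 443 → not valid
(297,372,636): 297+372 > 636 → valid
(190,360,392): 190+360 > 392 → valid
(364,404,781): 364+404 ≤ 781 → not valid
(305,309,598): 305+309 > 598 → valid
5 of the 7 triples form a triangle.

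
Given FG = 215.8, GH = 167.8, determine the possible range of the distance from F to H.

By the triangle inequality, |215.8 − 167.8| ≤ FH ≤ 215.8 + 167.8.

48.0 ≤ FH ≤ 383.6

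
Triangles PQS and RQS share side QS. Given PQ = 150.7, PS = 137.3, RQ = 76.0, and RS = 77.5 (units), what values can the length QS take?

From triangle PQS: |150.7 − 137.3| < QS < 150.7 + 137.3, i.e. 13.4 < QS < 288.0.
From triangle RQS: 1.5 < QS < 153.5.
Both must hold, so QS lies in the intersection.

13.4 < QS < 153.5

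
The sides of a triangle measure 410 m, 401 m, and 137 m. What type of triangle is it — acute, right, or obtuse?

acute

Compare the square of the longest side to the sum of squares of the other two: 137² + 401² = 179570 > 168100 = 410².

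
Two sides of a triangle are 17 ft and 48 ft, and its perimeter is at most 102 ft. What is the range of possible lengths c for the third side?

31 < c ≤ 37

Triangle inequality alone gives 31 < c < 65.
The perimeter condition gives c ≤ 102 − 17 − 48 = 37.
Intersecting the two: 31 < c ≤ 37.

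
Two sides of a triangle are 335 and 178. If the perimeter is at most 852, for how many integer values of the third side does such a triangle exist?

Triangle inequality: 157 < x < 513. Perimeter ≤ 852 gives x ≤ 852 − 335 − 178 = 339.
So 157 < x ≤ 339; integers 158 through 339: 182 values.

182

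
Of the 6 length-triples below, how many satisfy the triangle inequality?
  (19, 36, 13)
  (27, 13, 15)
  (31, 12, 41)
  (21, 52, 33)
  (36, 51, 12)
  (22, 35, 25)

4

(13,19,36): 13+19 ≤ 36 → not valid
(13,15,27): 13+15 > 27 → valid
(12,31,41): 12+31 > 41 → valid
(21,33,52): 21+33 > 52 → valid
(12,36,51): 12+36 ≤ 51 → not valid
(22,25,35): 22+25 > 35 → valid
4 of the 6 triples form a triangle.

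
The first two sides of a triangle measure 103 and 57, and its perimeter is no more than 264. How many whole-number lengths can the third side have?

Triangle inequality: 46 < x < 160. Perimeter ≤ 264 gives x ≤ 264 − 103 − 57 = 104.
So 46 < x ≤ 104; integers 47 through 104: 58 values.

58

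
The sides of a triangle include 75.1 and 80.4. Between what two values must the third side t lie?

By the triangle inequality, t must be less than 75.1 + 80.4 = 155.5 and greater than |75.1 − 80.4| = 5.3.

5.3 < t < 155.5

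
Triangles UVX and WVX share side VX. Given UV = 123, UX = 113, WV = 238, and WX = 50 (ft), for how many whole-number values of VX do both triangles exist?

From triangle UVX: 10 < VX < 236.
From triangle WVX: 188 < VX < 288.
Intersection: 188 < VX < 236, so integers 189 through 235: 47 values.

47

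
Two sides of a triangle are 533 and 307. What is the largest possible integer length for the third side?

The third side must be strictly less than 533 + 307 = 840.
The largest integer below 840 is 839.

839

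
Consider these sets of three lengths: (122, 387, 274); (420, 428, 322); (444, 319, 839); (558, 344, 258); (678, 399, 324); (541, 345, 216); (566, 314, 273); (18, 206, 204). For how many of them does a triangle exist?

7

(122,274,387): 122+274 > 387 → valid
(322,420,428): 322+420 > 428 → valid
(319,444,839): 319+444 ≤ 839 → not valid
(258,344,558): 258+344 > 558 → valid
(324,399,678): 324+399 > 678 → valid
(216,345,541): 216+345 > 541 → valid
(273,314,566): 273+314 > 566 → valid
(18,204,206): 18+204 > 206 → valid
7 of the 8 triples form a triangle.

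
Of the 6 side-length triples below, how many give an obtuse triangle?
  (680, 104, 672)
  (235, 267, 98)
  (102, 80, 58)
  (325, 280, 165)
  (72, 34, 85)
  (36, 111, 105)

(680,104,672): 104²+672² = 462400 = 680² → right
(235,267,98): 98²+235² = 64829 < 71289 = 267² → obtuse
(102,80,58): 58²+80² = 9764 < 10404 = 102² → obtuse
(325,280,165): 165²+280² = 105625 = 325² → right
(72,34,85): 34²+72² = 6340 < 7225 = 85² → obtuse
(36,111,105): 36²+105² = 12321 = 111² → right
3 of the 6 are obtuse.

3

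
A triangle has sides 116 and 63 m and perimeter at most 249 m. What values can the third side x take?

Triangle inequality alone gives 53 < x < 179.
The perimeter condition gives x ≤ 249 − 116 − 63 = 70.
Intersecting the two: 53 < x ≤ 70.

53 < x ≤ 70 m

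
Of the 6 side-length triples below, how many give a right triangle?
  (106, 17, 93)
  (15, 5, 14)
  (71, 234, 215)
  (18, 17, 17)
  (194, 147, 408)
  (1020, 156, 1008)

(106,17,93): 17²+93² = 8938 < 11236 = 106² → obtuse
(15,5,14): 5²+14² = 221 < 225 = 15² → obtuse
(71,234,215): 71²+215² = 51266 < 54756 = 234² → obtuse
(18,17,17): 17²+17² = 578 > 324 = 18² → acute
(194,147,408): 147+194 ≤ 408, not a triangle
(1020,156,1008): 156²+1008² = 1040400 = 1020² → right
1 of the 6 is right.

1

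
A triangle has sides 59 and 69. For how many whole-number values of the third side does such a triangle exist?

The third side lies in the open interval (10, 128).
Integers from 11 to 127 inclusive: 127 − 11 + 1 = 117.

117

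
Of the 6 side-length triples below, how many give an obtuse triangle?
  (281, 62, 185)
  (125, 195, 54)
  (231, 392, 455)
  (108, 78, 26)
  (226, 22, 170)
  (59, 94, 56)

(281,62,185): 62+185 ≤ 281, not a triangle
(125,195,54): 54+125 ≤ 195, not a triangle
(231,392,455): 231²+392² = 207025 = 455² → right
(108,78,26): 26+78 ≤ 108, not a triangle
(226,22,170): 22+170 ≤ 226, not a triangle
(59,94,56): 56²+59² = 6617 < 8836 = 94² → obtuse
1 of the 6 is obtuse.

1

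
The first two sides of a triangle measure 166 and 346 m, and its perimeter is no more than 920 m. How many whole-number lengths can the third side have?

Triangle inequality: 180 < x < 512. Perimeter ≤ 920 gives x ≤ 920 − 166 − 346 = 408.
So 180 < x ≤ 408; integers 181 through 408: 228 values.

228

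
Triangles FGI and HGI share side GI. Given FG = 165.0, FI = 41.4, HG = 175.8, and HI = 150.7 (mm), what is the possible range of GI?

123.6 < GI < 206.4

From triangle FGI: |165.0 − 41.4| < GI < 165.0 + 41.4, i.e. 123.6 < GI < 206.4.
From triangle HGI: 25.1 < GI < 326.5.
Both must hold, so GI lies in the intersection.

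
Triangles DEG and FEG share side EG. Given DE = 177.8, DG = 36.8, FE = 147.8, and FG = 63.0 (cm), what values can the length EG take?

From triangle DEG: |177.8 − 36.8| < EG < 177.8 + 36.8, i.e. 141.0 < EG < 214.6.
From triangle FEG: 84.8 < EG < 210.8.
Both must hold, so EG lies in the intersection.

141.0 < EG < 210.8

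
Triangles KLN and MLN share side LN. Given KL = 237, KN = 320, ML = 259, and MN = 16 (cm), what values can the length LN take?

From triangle KLN: |237 − 320| < LN < 237 + 320, i.e. 83 < LN < 557.
From triangle MLN: 243 < LN < 275.
Both must hold, so LN lies in the intersection.

243 < LN < 275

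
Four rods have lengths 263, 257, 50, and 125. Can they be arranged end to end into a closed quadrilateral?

A quadrilateral exists iff every side is shorter than the sum of the others — equivalently, the longest side is less than the sum of the rest.
Longest side 263 < 432 (sum of the remaining 3), so yes.

Yes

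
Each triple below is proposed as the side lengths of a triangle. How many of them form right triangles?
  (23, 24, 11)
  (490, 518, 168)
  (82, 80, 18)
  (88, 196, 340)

(23,24,11): 11²+23² = 650 > 576 = 24² → acute
(490,518,168): 168²+490² = 268324 = 518² → right
(82,80,18): 18²+80² = 6724 = 82² → right
(88,196,340): 88+196 ≤ 340, not a triangle
2 of the 4 are right.

2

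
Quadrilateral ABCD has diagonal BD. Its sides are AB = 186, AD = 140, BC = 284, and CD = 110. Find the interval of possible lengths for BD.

174 < BD < 326

From triangle ABD: |186 − 140| < BD < 186 + 140, i.e. 46 < BD < 326.
From triangle CBD: 174 < BD < 394.
Both must hold, so BD lies in the intersection.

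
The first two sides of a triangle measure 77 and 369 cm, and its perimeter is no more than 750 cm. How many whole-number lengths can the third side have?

12

Triangle inequality: 292 < x < 446. Perimeter ≤ 750 gives x ≤ 750 − 77 − 369 = 304.
So 292 < x ≤ 304; integers 293 through 304: 12 values.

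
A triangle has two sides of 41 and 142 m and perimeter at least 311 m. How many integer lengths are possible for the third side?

55

Triangle inequality: 101 < x < 183. Perimeter ≥ 311 gives x ≥ 311 − 41 − 142 = 128.
So 128 ≤ x < 183; integers 128 through 182: 55 values.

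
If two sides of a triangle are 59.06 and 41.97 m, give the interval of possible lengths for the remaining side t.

By the triangle inequality, t must be less than 59.06 + 41.97 = 101.03 and greater than |59.06 − 41.97| = 17.09.

17.09 < t < 101.03 (m)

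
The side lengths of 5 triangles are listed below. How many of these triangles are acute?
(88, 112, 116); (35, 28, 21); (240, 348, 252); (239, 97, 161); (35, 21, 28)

1

(88,112,116): 88²+112² = 20288 > 13456 = 116² → acute
(35,28,21): 21²+28² = 1225 = 35² → right
(240,348,252): 240²+252² = 121104 = 348² → right
(239,97,161): 97²+161² = 35330 < 57121 = 239² → obtuse
(35,21,28): 21²+28² = 1225 = 35² → right
1 of the 5 is acute.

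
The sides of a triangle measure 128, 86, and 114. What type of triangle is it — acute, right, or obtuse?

acute

Compare the square of the longest side to the sum of squares of the other two: 86² + 114² = 20392 > 16384 = 128².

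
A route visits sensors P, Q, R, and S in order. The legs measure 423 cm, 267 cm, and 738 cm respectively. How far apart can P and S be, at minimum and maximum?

The maximum is all hops collinear in one direction: 423 + 267 + 738 = 1428.
The longest hop is 738; the others sum to 690. Folding the others back against it leaves at least 738 − 690 = 48.

48 ≤ PS ≤ 1428 cm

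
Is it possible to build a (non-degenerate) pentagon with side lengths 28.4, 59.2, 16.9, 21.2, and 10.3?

A pentagon exists iff every side is shorter than the sum of the others — equivalently, the longest side is less than the sum of the rest.
Longest side 59.2 < 76.8 (sum of the remaining 4), so yes.

Yes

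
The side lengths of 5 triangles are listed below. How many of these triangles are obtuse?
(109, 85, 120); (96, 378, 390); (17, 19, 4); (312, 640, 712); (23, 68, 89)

2

(109,85,120): 85²+109² = 19106 > 14400 = 120² → acute
(96,378,390): 96²+378² = 152100 = 390² → right
(17,19,4): 4²+17² = 305 < 361 = 19² → obtuse
(312,640,712): 312²+640² = 506944 = 712² → right
(23,68,89): 23²+68² = 5153 < 7921 = 89² → obtuse
2 of the 5 are obtuse.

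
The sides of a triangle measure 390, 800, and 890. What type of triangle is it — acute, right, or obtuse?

right

Compare the square of the longest side to the sum of squares of the other two: 390² + 800² = 792100 = 890².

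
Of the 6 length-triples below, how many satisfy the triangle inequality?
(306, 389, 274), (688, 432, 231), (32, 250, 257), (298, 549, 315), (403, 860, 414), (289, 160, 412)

(274,306,389): 274+306 > 389 → valid
(231,432,688): 231+432 ≤ 688 → not valid
(32,250,257): 32+250 > 257 → valid
(298,315,549): 298+315 > 549 → valid
(403,414,860): 403+414 ≤ 860 → not valid
(160,289,412): 160+289 > 412 → valid
4 of the 6 triples form a triangle.

4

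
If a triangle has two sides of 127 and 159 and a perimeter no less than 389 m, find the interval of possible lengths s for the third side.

103 ≤ s < 286 m

Triangle inequality alone gives 32 < s < 286.
The perimeter condition gives s ≥ 389 − 127 − 159 = 103.
Intersecting the two: 103 ≤ s < 286.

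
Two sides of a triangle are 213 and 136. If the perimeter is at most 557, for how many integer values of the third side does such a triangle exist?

Triangle inequality: 77 < x < 349. Perimeter ≤ 557 gives x ≤ 557 − 213 − 136 = 208.
So 77 < x ≤ 208; integers 78 through 208: 131 values.

131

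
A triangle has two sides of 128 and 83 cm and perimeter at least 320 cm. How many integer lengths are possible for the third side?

Triangle inequality: 45 < x < 211. Perimeter ≥ 320 gives x ≥ 320 − 128 − 83 = 109.
So 109 ≤ x < 211; integers 109 through 210: 102 values.

102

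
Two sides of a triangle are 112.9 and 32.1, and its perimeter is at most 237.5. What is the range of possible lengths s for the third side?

Triangle inequality alone gives 80.8 < s < 145.0.
The perimeter condition gives s ≤ 237.5 − 112.9 − 32.1 = 92.5.
Intersecting the two: 80.8 < s ≤ 92.5.

80.8 < s ≤ 92.5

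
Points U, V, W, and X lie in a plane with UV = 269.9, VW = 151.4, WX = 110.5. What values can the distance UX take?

The maximum is all hops collinear in one direction: 269.9 + 151.4 + 110.5 = 531.8.
The longest hop is 269.9; the others sum to 261.9. Folding the others back against it leaves at least 269.9 − 261.9 = 8.0.

8.0 ≤ UX ≤ 531.8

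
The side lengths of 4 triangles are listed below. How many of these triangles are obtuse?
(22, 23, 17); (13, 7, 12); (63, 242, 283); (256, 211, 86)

2

(22,23,17): 17²+22² = 773 > 529 = 23² → acute
(13,7,12): 7²+12² = 193 > 169 = 13² → acute
(63,242,283): 63²+242² = 62533 < 80089 = 283² → obtuse
(256,211,86): 86²+211² = 51917 < 65536 = 256² → obtuse
2 of the 4 are obtuse.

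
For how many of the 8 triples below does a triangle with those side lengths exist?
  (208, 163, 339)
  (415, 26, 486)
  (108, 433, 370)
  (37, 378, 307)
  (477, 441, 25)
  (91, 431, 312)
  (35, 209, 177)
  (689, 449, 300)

4

(163,208,339): 163+208 > 339 → valid
(26,415,486): 26+415 ≤ 486 → not valid
(108,370,433): 108+370 > 433 → valid
(37,307,378): 37+307 ≤ 378 → not valid
(25,441,477): 25+441 ≤ 477 → not valid
(91,312,431): 91+312 ≤ 431 → not valid
(35,177,209): 35+177 > 209 → valid
(300,449,689): 300+449 > 689 → valid
4 of the 8 triples form a triangle.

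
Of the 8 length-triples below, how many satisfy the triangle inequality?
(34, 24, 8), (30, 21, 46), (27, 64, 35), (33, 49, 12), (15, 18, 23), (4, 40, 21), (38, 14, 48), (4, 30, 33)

(8,24,34): 8+24 ≤ 34 → not valid
(21,30,46): 21+30 > 46 → valid
(27,35,64): 27+35 ≤ 64 → not valid
(12,33,49): 12+33 ≤ 49 → not valid
(15,18,23): 15+18 > 23 → valid
(4,21,40): 4+21 ≤ 40 → not valid
(14,38,48): 14+38 > 48 → valid
(4,30,33): 4+30 > 33 → valid
4 of the 8 triples form a triangle.

4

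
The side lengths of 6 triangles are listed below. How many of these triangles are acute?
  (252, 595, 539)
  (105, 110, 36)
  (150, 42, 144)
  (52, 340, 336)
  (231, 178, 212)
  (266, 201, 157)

(252,595,539): 252²+539² = 354025 = 595² → right
(105,110,36): 36²+105² = 12321 > 12100 = 110² → acute
(150,42,144): 42²+144² = 22500 = 150² → right
(52,340,336): 52²+336² = 115600 = 340² → right
(231,178,212): 178²+212² = 76628 > 53361 = 231² → acute
(266,201,157): 157²+201² = 65050 < 70756 = 266² → obtuse
2 of the 6 are acute.

2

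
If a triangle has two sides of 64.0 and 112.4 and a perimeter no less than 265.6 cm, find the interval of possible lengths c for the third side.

Triangle inequality alone gives 48.4 < c < 176.4.
The perimeter condition gives c ≥ 265.6 − 64.0 − 112.4 = 89.2.
Intersecting the two: 89.2 ≤ c < 176.4.

89.2 ≤ c < 176.4 cm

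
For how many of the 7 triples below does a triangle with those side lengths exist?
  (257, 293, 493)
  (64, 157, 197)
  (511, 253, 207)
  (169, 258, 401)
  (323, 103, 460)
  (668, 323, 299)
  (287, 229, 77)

4

(257,293,493): 257+293 > 493 → valid
(64,157,197): 64+157 > 197 → valid
(207,253,511): 207+253 ≤ 511 → not valid
(169,258,401): 169+258 > 401 → valid
(103,323,460): 103+323 ≤ 460 → not valid
(299,323,668): 299+323 ≤ 668 → not valid
(77,229,287): 77+229 > 287 → valid
4 of the 7 triples form a triangle.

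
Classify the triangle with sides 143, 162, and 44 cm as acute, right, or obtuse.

Compare the square of the longest side to the sum of squares of the other two: 44² + 143² = 22385 < 26244 = 162².

obtuse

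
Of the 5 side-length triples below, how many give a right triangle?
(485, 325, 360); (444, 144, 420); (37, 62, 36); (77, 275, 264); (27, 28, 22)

3

(485,325,360): 325²+360² = 235225 = 485² → right
(444,144,420): 144²+420² = 197136 = 444² → right
(37,62,36): 36²+37² = 2665 < 3844 = 62² → obtuse
(77,275,264): 77²+264² = 75625 = 275² → right
(27,28,22): 22²+27² = 1213 > 784 = 28² → acute
3 of the 5 are right.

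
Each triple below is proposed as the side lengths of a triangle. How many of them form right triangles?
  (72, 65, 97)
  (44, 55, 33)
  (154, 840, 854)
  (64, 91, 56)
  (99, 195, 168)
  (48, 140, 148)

(72,65,97): 65²+72² = 9409 = 97² → right
(44,55,33): 33²+44² = 3025 = 55² → right
(154,840,854): 154²+840² = 729316 = 854² → right
(64,91,56): 56²+64² = 7232 < 8281 = 91² → obtuse
(99,195,168): 99²+168² = 38025 = 195² → right
(48,140,148): 48²+140² = 21904 = 148² → right
5 of the 6 are right.

5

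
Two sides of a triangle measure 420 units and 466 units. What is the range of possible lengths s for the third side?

46 < s < 886

By the triangle inequality, s must be less than 420 + 466 = 886 and greater than |420 − 466| = 46.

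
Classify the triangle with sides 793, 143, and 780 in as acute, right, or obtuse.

right

Compare the square of the longest side to the sum of squares of the other two: 143² + 780² = 628849 = 793².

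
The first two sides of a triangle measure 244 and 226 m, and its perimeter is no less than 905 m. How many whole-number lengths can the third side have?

35

Triangle inequality: 18 < x < 470. Perimeter ≥ 905 gives x ≥ 905 − 244 − 226 = 435.
So 435 ≤ x < 470; integers 435 through 469: 35 values.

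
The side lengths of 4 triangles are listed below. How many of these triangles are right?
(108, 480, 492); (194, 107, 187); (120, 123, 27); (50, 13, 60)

2

(108,480,492): 108²+480² = 242064 = 492² → right
(194,107,187): 107²+187² = 46418 > 37636 = 194² → acute
(120,123,27): 27²+120² = 15129 = 123² → right
(50,13,60): 13²+50² = 2669 < 3600 = 60² → obtuse
2 of the 4 are right.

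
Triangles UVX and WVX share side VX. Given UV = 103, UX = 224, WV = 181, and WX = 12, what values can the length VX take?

169 < VX < 193

From triangle UVX: |103 − 224| < VX < 103 + 224, i.e. 121 < VX < 327.
From triangle WVX: 169 < VX < 193.
Both must hold, so VX lies in the intersection.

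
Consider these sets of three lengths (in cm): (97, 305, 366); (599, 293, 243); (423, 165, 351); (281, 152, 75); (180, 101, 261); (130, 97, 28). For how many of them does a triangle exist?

(97,305,366): 97+305 > 366 → valid
(243,293,599): 243+293 ≤ 599 → not valid
(165,351,423): 165+351 > 423 → valid
(75,152,281): 75+152 ≤ 281 → not valid
(101,180,261): 101+180 > 261 → valid
(28,97,130): 28+97 ≤ 130 → not valid
3 of the 6 triples form a triangle.

3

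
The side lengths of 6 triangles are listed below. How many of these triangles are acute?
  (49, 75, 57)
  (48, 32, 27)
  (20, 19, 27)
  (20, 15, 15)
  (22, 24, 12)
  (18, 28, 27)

(49,75,57): 49²+57² = 5650 > 5625 = 75² → acute
(48,32,27): 27²+32² = 1753 < 2304 = 48² → obtuse
(20,19,27): 19²+20² = 761 > 729 = 27² → acute
(20,15,15): 15²+15² = 450 > 400 = 20² → acute
(22,24,12): 12²+22² = 628 > 576 = 24² → acute
(18,28,27): 18²+27² = 1053 > 784 = 28² → acute
5 of the 6 are acute.

5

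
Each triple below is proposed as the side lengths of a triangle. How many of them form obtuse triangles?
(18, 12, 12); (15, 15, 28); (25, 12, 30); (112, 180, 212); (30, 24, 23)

(18,12,12): 12²+12² = 288 < 324 = 18² → obtuse
(15,15,28): 15²+15² = 450 < 784 = 28² → obtuse
(25,12,30): 12²+25² = 769 < 900 = 30² → obtuse
(112,180,212): 112²+180² = 44944 = 212² → right
(30,24,23): 23²+24² = 1105 > 900 = 30² → acute
3 of the 5 are obtuse.

3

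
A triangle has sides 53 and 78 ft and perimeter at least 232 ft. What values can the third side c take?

Triangle inequality alone gives 25 < c < 131.
The perimeter condition gives c ≥ 232 − 53 − 78 = 101.
Intersecting the two: 101 ≤ c < 131.

101 ≤ c < 131 ft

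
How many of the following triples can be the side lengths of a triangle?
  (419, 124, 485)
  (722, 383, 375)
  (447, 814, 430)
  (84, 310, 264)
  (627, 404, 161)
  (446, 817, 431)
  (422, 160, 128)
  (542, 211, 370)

(124,419,485): 124+419 > 485 → valid
(375,383,722): 375+383 > 722 → valid
(430,447,814): 430+447 > 814 → valid
(84,264,310): 84+264 > 310 → valid
(161,404,627): 161+404 ≤ 627 → not valid
(431,446,817): 431+446 > 817 → valid
(128,160,422): 128+160 ≤ 422 → not valid
(211,370,542): 211+370 > 542 → valid
6 of the 8 triples form a triangle.

6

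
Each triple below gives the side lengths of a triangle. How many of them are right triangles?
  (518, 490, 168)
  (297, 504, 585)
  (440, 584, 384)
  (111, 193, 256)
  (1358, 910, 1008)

4

(518,490,168): 168²+490² = 268324 = 518² → right
(297,504,585): 297²+504² = 342225 = 585² → right
(440,584,384): 384²+440² = 341056 = 584² → right
(111,193,256): 111²+193² = 49570 < 65536 = 256² → obtuse
(1358,910,1008): 910²+1008² = 1844164 = 1358² → right
4 of the 5 are right.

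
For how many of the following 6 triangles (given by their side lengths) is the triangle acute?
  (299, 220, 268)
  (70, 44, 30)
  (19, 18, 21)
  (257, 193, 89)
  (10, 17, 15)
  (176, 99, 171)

(299,220,268): 220²+268² = 120224 > 89401 = 299² → acute
(70,44,30): 30²+44² = 2836 < 4900 = 70² → obtuse
(19,18,21): 18²+19² = 685 > 441 = 21² → acute
(257,193,89): 89²+193² = 45170 < 66049 = 257² → obtuse
(10,17,15): 10²+15² = 325 > 289 = 17² → acute
(176,99,171): 99²+171² = 39042 > 30976 = 176² → acute
4 of the 6 are acute.

4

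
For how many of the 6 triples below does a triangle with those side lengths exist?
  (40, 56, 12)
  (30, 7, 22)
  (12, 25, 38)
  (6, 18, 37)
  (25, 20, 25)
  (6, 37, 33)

2

(12,40,56): 12+40 ≤ 56 → not valid
(7,22,30): 7+22 ≤ 30 → not valid
(12,25,38): 12+25 ≤ 38 → not valid
(6,18,37): 6+18 ≤ 37 → not valid
(20,25,25): 20+25 > 25 → valid
(6,33,37): 6+33 > 37 → valid
2 of the 6 triples form a triangle.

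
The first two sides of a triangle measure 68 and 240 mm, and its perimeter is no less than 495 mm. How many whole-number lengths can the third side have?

121

Triangle inequality: 172 < x < 308. Perimeter ≥ 495 gives x ≥ 495 − 68 − 240 = 187.
So 187 ≤ x < 308; integers 187 through 307: 121 values.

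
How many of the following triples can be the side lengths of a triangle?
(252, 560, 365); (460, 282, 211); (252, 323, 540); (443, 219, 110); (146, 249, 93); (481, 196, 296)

4

(252,365,560): 252+365 > 560 → valid
(211,282,460): 211+282 > 460 → valid
(252,323,540): 252+323 > 540 → valid
(110,219,443): 110+219 ≤ 443 → not valid
(93,146,249): 93+146 ≤ 249 → not valid
(196,296,481): 196+296 > 481 → valid
4 of the 6 triples form a triangle.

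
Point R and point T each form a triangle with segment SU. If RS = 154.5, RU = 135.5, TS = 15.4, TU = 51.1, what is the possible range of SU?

35.7 < SU < 66.5

From triangle RSU: |154.5 − 135.5| < SU < 154.5 + 135.5, i.e. 19.0 < SU < 290.0.
From triangle TSU: 35.7 < SU < 66.5.
Both must hold, so SU lies in the intersection.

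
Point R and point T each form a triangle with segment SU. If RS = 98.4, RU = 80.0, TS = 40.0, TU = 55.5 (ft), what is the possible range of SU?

18.4 < SU < 95.5

From triangle RSU: |98.4 − 80.0| < SU < 98.4 + 80.0, i.e. 18.4 < SU < 178.4.
From triangle TSU: 15.5 < SU < 95.5.
Both must hold, so SU lies in the intersection.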